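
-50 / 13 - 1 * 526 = -6888 / 13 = -529.85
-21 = -21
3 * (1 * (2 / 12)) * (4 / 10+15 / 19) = 113 / 190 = 0.59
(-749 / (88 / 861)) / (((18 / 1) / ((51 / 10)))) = -3654371 / 1760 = -2076.35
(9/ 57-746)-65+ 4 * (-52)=-19358/ 19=-1018.84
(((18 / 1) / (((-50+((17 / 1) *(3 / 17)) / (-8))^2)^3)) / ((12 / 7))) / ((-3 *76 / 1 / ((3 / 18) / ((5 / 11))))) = -1261568 / 1220886065170419765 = -0.00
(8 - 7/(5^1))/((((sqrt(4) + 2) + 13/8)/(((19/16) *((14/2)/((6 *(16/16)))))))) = 1463/900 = 1.63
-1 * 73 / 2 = -73 / 2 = -36.50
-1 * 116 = -116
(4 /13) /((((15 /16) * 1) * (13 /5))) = 64 /507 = 0.13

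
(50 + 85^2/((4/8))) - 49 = 14451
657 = 657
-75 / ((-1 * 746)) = 75 / 746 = 0.10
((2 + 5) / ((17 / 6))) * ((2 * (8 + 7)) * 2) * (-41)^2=4236120 / 17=249183.53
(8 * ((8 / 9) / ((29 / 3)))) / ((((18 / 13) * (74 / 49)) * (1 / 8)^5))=333971456 / 28971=11527.78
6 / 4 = 1.50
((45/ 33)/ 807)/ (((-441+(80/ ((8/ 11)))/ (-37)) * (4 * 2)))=-185/ 388859944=-0.00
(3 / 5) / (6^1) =1 / 10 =0.10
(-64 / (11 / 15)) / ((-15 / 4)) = 256 / 11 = 23.27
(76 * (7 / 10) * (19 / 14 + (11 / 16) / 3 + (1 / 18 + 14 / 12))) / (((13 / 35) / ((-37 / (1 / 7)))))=-97519457 / 936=-104187.45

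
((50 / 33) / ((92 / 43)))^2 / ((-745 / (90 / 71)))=-1155625 / 1354302422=-0.00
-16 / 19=-0.84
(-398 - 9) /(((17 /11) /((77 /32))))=-344729 /544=-633.69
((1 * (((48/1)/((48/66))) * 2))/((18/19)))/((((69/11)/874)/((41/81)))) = 7163684/729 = 9826.73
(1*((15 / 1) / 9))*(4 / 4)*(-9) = -15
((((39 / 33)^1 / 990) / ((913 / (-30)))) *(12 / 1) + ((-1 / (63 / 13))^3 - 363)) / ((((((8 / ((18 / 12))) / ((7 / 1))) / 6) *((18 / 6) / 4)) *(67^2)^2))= -0.00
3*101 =303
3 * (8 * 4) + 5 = 101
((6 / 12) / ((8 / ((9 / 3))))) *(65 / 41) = 195 / 656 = 0.30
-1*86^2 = -7396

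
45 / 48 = 15 / 16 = 0.94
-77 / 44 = -7 / 4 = -1.75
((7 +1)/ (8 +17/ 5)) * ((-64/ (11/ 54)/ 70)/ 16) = -288/ 1463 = -0.20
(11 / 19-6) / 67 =-103 / 1273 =-0.08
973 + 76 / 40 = 9749 / 10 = 974.90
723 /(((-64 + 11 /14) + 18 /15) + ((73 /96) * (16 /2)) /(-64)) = -19434240 /1669499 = -11.64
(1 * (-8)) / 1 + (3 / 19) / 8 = -1213 / 152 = -7.98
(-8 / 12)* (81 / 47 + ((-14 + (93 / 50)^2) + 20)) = -438001 / 58750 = -7.46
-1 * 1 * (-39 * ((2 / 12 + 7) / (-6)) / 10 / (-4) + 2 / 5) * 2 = 367 / 240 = 1.53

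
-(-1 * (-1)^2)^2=-1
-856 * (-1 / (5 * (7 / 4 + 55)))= 3424 / 1135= 3.02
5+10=15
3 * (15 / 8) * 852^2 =4083210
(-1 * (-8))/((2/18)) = 72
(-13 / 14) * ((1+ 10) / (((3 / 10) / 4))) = -2860 / 21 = -136.19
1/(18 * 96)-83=-143423/1728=-83.00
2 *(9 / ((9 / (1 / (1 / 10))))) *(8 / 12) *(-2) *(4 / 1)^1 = -320 / 3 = -106.67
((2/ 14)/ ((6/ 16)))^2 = 64/ 441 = 0.15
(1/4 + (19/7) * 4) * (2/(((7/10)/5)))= 7775/49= 158.67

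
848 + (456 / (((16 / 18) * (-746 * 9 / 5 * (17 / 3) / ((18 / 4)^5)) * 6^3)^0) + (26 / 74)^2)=1785345 / 1369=1304.12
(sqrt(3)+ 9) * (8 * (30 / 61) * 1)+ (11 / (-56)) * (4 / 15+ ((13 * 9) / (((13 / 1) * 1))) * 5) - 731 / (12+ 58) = 240 * sqrt(3) / 61+ 823699 / 51240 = 22.89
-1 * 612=-612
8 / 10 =4 / 5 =0.80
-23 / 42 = -0.55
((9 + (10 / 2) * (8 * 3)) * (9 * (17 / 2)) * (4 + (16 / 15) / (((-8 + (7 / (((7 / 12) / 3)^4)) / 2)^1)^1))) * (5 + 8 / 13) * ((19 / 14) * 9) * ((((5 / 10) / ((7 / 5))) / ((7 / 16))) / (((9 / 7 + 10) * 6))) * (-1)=-9046308251466 / 277128761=-32642.98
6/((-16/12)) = -9/2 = -4.50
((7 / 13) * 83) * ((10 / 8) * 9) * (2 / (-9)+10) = 63910 / 13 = 4916.15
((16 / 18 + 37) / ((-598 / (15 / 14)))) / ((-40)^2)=-341 / 8037120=-0.00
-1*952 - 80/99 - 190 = -113138/99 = -1142.81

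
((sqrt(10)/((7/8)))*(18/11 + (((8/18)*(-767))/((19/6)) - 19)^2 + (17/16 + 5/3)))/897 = 1310650493*sqrt(10)/64115766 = 64.64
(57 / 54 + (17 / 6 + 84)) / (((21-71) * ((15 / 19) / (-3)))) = 6.68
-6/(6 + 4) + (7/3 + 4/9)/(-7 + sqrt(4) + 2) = -206/135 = -1.53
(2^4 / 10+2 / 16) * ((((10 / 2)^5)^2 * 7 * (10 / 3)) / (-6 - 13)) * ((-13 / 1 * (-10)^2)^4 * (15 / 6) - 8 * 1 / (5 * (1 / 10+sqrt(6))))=-1681148851928717226562500 / 11381+62890625000 * sqrt(6) / 11381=-147715389854016622144.07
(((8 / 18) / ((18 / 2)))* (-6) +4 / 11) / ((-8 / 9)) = -0.08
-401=-401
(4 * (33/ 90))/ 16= 11/ 120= 0.09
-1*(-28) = 28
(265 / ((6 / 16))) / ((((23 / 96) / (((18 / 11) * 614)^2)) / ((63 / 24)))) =21751885048320 / 2783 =7815984566.41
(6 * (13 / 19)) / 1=78 / 19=4.11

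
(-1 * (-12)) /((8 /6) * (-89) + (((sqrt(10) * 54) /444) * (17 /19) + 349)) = 24587886168 /471949761653 - 11616372 * sqrt(10) /471949761653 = 0.05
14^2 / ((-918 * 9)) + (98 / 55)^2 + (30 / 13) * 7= 3136127512 / 162451575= 19.30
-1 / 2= -0.50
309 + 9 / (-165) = 16992 / 55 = 308.95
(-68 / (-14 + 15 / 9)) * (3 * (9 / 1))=148.86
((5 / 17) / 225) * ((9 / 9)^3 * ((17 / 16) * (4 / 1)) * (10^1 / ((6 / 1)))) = 1 / 108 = 0.01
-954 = -954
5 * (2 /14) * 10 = 50 /7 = 7.14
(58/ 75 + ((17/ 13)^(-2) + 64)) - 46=419587/ 21675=19.36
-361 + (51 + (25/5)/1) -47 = -352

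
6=6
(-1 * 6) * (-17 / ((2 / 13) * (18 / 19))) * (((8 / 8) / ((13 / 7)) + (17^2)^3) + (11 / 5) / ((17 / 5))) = 33784552403 / 2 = 16892276201.50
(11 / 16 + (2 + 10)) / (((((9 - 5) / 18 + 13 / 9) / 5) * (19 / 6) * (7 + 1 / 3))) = 5481 / 3344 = 1.64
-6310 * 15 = -94650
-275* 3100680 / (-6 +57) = -284229000 / 17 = -16719352.94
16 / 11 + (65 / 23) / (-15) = 1.27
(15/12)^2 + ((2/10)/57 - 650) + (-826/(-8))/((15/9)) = -2674367/4560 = -586.48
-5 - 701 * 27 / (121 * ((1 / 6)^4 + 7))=-30018557 / 1097833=-27.34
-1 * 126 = -126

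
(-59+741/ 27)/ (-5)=6.31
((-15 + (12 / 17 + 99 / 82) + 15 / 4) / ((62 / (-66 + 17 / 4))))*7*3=135022797 / 691424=195.28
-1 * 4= -4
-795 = -795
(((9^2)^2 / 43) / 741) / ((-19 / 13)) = -2187 / 15523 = -0.14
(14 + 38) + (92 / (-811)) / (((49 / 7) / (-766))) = 365676 / 5677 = 64.41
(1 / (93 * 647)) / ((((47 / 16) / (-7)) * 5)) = -112 / 14140185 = -0.00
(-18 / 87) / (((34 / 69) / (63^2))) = -821583 / 493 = -1666.50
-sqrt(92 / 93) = -2 * sqrt(2139) / 93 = -0.99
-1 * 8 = -8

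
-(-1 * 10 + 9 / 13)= 121 / 13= 9.31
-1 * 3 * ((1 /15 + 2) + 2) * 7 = -427 /5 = -85.40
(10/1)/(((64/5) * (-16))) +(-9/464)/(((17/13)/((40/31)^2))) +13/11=2957251113/2668289536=1.11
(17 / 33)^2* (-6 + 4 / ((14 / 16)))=-2890 / 7623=-0.38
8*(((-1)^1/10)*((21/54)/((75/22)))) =-308/3375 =-0.09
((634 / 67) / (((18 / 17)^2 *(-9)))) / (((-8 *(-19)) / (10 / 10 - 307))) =1557421 / 824904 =1.89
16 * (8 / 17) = 128 / 17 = 7.53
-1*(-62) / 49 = 62 / 49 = 1.27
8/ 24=1/ 3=0.33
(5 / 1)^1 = 5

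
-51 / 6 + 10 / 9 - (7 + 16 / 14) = -1957 / 126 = -15.53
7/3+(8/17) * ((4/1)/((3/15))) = 11.75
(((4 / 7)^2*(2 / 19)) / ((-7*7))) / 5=-32 / 228095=-0.00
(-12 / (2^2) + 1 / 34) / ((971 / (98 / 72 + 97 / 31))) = -506111 / 36843624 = -0.01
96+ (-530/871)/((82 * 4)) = 13712759/142844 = 96.00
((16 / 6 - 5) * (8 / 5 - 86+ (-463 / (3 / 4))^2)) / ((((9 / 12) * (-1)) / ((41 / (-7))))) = -2811898408 / 405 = -6942959.03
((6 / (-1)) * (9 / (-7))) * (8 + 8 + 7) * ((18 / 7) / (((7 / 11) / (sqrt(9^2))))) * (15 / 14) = 16599330 / 2401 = 6913.51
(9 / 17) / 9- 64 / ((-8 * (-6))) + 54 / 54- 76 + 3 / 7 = -27077 / 357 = -75.85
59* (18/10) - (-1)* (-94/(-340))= 18101/170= 106.48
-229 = -229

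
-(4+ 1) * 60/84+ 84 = 563/7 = 80.43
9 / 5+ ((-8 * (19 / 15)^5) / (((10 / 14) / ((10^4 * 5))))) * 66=-48808862759 / 405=-120515710.52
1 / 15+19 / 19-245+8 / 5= -242.33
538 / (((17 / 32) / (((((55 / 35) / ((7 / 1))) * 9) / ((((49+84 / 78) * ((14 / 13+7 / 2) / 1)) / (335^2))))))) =21550259702400 / 21510559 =1001845.64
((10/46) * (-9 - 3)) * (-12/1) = 720/23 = 31.30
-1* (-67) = 67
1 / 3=0.33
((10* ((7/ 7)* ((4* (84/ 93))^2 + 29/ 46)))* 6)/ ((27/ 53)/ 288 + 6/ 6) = 30776955840/ 37552997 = 819.56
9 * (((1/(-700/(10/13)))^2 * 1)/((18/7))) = 1/236600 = 0.00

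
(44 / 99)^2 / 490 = 8 / 19845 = 0.00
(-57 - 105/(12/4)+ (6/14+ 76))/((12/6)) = -109/14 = -7.79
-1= -1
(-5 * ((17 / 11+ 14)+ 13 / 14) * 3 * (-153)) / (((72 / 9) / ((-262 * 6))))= -7429250.31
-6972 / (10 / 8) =-27888 / 5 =-5577.60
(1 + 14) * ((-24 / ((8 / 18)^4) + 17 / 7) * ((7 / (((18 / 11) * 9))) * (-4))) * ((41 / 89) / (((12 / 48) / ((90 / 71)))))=1547347175 / 37914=40812.03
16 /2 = 8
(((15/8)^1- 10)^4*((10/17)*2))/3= 89253125/52224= 1709.04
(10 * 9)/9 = 10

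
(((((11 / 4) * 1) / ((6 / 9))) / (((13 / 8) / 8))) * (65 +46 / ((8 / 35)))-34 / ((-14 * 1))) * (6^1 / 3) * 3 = 2953506 / 91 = 32456.11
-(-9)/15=3/5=0.60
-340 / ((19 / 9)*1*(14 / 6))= -9180 / 133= -69.02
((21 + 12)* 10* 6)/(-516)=-165/43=-3.84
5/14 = 0.36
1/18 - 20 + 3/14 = -1243/63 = -19.73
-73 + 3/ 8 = -581/ 8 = -72.62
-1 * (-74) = 74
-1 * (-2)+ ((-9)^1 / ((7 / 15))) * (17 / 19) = -2029 / 133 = -15.26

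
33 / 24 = 11 / 8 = 1.38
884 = 884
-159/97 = -1.64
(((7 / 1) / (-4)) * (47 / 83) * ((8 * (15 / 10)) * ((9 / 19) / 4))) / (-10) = 8883 / 63080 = 0.14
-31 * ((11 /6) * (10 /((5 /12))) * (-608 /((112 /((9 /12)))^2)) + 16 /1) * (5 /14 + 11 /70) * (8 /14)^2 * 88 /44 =-12949506 /84035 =-154.10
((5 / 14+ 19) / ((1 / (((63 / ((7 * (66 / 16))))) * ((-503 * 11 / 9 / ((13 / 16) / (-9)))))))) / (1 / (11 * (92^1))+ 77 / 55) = 44143601920 / 215033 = 205287.57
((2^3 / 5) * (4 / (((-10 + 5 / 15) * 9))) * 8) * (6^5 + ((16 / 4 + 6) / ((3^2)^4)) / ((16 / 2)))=-13060694336 / 2854035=-4576.22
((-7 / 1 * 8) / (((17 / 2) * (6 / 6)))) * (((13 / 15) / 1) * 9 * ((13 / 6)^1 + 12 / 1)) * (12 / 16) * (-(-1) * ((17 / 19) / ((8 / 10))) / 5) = -4641 / 38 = -122.13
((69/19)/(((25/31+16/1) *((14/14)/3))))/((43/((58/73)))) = 372186/31072961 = 0.01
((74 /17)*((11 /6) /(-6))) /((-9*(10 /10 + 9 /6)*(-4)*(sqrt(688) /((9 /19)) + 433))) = -0.00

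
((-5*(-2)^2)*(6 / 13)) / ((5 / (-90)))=2160 / 13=166.15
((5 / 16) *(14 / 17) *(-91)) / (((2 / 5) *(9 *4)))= -15925 / 9792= -1.63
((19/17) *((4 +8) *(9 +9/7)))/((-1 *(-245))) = 16416/29155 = 0.56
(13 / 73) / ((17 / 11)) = 0.12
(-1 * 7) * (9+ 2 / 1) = -77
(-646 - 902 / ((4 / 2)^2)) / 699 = -581 / 466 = -1.25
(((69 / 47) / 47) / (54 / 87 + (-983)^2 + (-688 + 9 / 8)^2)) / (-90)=-21344 / 88440272663235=-0.00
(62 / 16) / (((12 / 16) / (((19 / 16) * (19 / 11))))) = 11191 / 1056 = 10.60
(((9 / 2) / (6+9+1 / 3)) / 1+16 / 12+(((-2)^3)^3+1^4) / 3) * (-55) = 853655 / 92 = 9278.86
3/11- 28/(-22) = 17/11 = 1.55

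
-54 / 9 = -6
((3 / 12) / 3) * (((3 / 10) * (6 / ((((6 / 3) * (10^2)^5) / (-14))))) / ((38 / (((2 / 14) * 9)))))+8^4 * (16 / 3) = 498073599999999919 / 22800000000000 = 21845.33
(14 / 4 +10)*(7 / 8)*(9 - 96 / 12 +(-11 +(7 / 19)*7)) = -26649 / 304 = -87.66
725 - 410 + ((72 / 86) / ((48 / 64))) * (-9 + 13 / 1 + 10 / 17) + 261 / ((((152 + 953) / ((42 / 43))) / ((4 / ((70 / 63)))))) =76250241 / 237575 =320.95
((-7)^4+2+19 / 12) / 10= 5771 / 24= 240.46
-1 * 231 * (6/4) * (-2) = 693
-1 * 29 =-29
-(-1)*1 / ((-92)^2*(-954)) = -1 / 8074656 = -0.00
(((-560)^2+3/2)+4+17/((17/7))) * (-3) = -1881675/2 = -940837.50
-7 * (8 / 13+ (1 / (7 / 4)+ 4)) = -472 / 13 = -36.31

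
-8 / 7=-1.14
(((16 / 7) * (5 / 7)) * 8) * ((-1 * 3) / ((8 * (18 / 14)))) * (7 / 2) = -40 / 3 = -13.33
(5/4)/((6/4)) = 5/6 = 0.83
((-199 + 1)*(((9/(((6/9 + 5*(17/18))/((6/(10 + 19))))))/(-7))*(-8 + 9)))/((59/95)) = 18283320/1161769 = 15.74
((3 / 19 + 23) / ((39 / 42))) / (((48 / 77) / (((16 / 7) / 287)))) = 9680 / 30381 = 0.32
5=5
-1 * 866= -866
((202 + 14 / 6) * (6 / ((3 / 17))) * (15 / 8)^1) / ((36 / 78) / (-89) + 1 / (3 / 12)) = 60285485 / 18488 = 3260.79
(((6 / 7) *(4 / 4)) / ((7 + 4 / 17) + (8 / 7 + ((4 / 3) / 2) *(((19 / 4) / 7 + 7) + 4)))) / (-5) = -0.01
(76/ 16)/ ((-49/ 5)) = -95/ 196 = -0.48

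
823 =823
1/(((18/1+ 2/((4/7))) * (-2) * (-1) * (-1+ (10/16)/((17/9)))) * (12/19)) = -0.06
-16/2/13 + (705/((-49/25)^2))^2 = 2523908959717/74942413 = 33677.98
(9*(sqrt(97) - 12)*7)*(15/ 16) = -2835/ 4 + 945*sqrt(97)/ 16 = -127.05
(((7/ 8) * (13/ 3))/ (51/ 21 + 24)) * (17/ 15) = 0.16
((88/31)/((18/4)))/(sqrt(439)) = 0.03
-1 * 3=-3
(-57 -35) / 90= -46 / 45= -1.02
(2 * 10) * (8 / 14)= 80 / 7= 11.43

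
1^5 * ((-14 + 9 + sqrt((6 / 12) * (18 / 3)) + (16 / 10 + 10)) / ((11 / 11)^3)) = sqrt(3) + 33 / 5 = 8.33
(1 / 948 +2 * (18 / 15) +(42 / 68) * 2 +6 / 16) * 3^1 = 646469 / 53720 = 12.03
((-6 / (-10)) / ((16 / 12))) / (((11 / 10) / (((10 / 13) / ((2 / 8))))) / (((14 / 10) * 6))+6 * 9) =1512 / 181583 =0.01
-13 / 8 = -1.62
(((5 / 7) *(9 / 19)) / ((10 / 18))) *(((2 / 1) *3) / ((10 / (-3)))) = -729 / 665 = -1.10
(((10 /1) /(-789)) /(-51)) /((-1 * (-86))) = 5 /1730277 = 0.00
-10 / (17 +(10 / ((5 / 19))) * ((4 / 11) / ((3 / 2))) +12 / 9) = -110 / 303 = -0.36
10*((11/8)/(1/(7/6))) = 385/24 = 16.04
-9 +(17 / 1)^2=280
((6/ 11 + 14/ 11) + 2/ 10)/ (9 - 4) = 111/ 275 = 0.40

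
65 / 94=0.69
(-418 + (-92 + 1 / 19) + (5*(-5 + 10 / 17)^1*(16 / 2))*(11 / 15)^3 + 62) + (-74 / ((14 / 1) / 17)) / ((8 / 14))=-674.79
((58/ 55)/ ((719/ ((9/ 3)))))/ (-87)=-2/ 39545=-0.00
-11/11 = -1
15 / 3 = 5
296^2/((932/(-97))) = -2124688/233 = -9118.83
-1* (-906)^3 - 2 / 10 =3718387079 / 5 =743677415.80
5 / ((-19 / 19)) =-5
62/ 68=31/ 34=0.91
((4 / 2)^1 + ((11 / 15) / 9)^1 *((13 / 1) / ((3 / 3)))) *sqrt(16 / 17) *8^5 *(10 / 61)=108265472 *sqrt(17) / 27999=15943.07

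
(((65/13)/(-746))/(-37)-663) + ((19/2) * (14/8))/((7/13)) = -632.12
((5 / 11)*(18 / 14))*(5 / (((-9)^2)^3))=25 / 4546773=0.00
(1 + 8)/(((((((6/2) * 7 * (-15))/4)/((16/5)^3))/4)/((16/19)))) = -1048576/83125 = -12.61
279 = 279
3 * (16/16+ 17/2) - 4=24.50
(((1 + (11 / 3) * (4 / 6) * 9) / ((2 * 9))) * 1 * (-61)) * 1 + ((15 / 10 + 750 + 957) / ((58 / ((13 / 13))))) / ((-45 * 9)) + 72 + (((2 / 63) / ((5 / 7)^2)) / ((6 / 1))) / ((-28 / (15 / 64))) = -6030743 / 1002240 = -6.02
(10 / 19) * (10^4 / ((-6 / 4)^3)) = -800000 / 513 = -1559.45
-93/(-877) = 93/877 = 0.11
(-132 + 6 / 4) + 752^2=1130747 / 2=565373.50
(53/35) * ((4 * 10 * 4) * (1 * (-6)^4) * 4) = 1256009.14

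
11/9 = 1.22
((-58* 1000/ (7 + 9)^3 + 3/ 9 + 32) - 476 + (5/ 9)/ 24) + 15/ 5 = -3143603/ 6912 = -454.80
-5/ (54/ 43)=-215/ 54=-3.98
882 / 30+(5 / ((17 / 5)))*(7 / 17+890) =1934608 / 1445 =1338.83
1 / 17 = 0.06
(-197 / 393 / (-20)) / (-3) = -197 / 23580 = -0.01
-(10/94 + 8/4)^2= -9801/2209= -4.44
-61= -61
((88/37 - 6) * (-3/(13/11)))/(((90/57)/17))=238051/2405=98.98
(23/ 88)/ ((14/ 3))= 69/ 1232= 0.06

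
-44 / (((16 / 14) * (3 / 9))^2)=-4851 / 16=-303.19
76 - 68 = 8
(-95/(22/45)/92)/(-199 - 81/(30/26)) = 21375/2724304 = 0.01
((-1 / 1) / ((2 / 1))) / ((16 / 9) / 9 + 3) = -81 / 518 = -0.16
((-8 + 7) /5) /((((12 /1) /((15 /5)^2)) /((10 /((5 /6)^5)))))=-11664 /3125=-3.73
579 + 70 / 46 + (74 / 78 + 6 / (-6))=520682 / 897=580.47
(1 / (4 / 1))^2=1 / 16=0.06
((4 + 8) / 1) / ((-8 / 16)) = -24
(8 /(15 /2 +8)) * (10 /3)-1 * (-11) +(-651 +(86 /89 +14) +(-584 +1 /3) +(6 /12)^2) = -39952415 /33108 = -1206.73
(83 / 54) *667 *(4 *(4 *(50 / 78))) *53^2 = 31101809800 / 1053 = 29536381.58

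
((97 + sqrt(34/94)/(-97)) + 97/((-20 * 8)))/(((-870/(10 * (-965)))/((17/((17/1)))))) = 992213/928 - 965 * sqrt(799)/396633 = 1069.13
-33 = -33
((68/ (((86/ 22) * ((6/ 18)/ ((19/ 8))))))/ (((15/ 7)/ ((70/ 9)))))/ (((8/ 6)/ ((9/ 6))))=174097/ 344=506.10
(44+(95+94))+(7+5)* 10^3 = 12233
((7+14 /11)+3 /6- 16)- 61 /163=-27259 /3586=-7.60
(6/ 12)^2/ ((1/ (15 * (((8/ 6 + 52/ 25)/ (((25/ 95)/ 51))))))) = 62016/ 25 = 2480.64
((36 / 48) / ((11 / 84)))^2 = 3969 / 121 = 32.80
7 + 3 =10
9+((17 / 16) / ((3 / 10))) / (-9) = 1859 / 216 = 8.61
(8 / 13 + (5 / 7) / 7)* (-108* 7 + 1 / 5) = -1727003 / 3185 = -542.23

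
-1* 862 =-862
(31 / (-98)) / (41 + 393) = -1 / 1372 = -0.00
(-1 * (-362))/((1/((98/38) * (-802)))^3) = -21969486972436304/6859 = -3203016033304.61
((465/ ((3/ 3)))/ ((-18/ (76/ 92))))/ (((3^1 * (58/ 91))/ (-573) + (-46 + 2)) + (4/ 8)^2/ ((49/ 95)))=716618630/ 1461360039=0.49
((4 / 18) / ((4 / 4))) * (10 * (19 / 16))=95 / 36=2.64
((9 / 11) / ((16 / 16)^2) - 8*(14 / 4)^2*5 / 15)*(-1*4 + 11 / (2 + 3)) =3153 / 55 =57.33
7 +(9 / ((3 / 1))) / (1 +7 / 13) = 8.95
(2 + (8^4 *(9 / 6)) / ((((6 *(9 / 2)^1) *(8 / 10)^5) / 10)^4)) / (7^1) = 8516647558474519 / 5944066965504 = 1432.80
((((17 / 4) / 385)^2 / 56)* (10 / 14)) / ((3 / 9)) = 867 / 185933440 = 0.00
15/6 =5/2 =2.50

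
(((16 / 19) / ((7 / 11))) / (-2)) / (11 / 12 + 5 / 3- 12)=1056 / 15029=0.07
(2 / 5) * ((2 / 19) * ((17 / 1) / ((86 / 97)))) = 3298 / 4085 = 0.81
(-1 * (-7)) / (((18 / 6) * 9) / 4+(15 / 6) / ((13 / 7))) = 0.86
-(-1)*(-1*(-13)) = 13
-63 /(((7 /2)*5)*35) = -18 /175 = -0.10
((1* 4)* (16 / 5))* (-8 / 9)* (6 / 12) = -256 / 45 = -5.69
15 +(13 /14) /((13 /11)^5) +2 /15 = 93182623 /5997810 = 15.54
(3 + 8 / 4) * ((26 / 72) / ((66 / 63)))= 455 / 264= 1.72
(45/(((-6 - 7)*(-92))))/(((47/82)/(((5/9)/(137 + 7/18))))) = 9225/34753069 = 0.00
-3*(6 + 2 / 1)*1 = -24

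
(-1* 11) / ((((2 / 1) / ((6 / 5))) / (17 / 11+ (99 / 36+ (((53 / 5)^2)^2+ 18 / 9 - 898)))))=-77438.23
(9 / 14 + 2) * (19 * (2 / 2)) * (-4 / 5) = -1406 / 35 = -40.17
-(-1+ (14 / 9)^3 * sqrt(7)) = 1 - 2744 * sqrt(7) / 729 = -8.96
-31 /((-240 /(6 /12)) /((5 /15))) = 31 /1440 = 0.02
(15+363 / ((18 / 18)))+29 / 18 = 6833 / 18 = 379.61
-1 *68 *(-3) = 204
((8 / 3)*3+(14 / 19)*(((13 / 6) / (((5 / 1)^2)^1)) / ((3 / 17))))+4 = 52847 / 4275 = 12.36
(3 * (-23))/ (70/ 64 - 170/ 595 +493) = -5152/ 36871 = -0.14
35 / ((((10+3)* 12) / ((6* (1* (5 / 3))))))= 175 / 78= 2.24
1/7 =0.14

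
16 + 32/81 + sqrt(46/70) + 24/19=18.47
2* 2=4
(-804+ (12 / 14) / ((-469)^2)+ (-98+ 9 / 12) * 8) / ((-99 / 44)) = 703.11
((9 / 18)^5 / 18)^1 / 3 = 1 / 1728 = 0.00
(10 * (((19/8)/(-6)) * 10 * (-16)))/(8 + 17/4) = 7600/147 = 51.70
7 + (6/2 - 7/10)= 93/10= 9.30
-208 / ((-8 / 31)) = 806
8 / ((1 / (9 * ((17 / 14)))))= 612 / 7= 87.43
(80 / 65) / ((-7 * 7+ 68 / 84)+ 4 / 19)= -798 / 31109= -0.03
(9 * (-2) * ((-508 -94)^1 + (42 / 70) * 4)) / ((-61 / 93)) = -5018652 / 305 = -16454.60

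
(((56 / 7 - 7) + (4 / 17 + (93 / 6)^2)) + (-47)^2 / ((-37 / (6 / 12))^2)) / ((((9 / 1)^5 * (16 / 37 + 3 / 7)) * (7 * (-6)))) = -11258951 / 99391512996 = -0.00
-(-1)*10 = 10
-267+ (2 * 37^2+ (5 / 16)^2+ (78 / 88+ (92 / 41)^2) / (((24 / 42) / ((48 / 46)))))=270218053893 / 108875008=2481.91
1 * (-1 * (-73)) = 73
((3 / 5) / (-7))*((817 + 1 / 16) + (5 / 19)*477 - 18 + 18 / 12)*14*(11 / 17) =-9290523 / 12920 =-719.08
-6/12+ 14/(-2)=-7.50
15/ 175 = 0.09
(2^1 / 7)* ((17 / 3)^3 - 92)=694 / 27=25.70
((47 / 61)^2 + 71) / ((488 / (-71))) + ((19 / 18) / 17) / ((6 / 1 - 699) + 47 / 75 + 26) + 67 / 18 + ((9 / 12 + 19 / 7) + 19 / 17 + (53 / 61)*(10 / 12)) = -16865729815805 / 12149484423678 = -1.39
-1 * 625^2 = -390625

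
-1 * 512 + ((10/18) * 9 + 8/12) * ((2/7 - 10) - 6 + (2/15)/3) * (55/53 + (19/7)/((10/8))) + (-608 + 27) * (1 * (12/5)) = -3841399676/1752975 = -2191.36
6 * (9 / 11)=54 / 11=4.91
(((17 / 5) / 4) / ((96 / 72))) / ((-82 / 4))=-51 / 1640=-0.03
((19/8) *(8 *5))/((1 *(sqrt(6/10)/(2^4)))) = 1520 *sqrt(15)/3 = 1962.31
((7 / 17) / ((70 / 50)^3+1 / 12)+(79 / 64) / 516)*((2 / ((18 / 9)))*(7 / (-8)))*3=-0.39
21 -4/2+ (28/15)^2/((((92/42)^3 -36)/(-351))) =98823209/1475375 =66.98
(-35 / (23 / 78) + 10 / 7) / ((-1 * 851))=18880 / 137011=0.14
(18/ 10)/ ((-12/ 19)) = -57/ 20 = -2.85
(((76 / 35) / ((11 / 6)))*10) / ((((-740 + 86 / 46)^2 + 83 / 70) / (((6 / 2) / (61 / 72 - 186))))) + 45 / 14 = 133133933076190245 / 41419450384796638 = 3.21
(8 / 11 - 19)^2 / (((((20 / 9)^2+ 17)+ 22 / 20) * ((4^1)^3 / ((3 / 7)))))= 49087215 / 505787744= 0.10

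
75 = 75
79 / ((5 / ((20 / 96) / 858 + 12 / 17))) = 19527931 / 1750320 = 11.16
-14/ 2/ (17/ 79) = -553/ 17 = -32.53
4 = 4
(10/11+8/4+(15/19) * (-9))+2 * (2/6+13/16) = -9553/5016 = -1.90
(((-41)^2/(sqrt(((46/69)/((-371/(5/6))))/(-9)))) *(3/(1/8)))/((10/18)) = 5629838.31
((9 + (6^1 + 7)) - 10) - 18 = -6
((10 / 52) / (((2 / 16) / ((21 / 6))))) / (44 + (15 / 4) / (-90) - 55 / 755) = 253680 / 2067533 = 0.12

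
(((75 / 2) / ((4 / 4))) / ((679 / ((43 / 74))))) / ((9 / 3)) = 1075 / 100492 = 0.01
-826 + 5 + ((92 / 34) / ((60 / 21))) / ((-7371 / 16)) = -73483789 / 89505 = -821.00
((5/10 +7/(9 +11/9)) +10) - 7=385/92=4.18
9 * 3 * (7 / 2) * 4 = 378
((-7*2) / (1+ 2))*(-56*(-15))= -3920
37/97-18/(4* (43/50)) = -20234/4171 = -4.85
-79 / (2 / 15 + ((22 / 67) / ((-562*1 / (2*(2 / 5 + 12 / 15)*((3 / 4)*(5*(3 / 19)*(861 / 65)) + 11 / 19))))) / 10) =-55105687650 / 92181601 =-597.79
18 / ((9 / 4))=8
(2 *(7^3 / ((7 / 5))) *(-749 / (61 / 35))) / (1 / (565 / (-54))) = 3628811375 / 1647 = 2203285.60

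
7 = 7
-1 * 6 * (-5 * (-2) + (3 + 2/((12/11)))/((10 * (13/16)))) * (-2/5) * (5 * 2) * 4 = 66112/65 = 1017.11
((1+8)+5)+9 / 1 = 23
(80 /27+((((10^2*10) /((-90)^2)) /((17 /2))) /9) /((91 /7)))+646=104553794 /161109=648.96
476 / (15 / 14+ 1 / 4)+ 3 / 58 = 773135 / 2146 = 360.27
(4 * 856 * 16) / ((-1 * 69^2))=-54784 / 4761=-11.51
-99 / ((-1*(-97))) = -99 / 97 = -1.02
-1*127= -127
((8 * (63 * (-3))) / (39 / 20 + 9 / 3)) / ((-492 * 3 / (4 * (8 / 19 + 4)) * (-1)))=-31360 / 8569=-3.66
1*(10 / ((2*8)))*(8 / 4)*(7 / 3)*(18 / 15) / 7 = 1 / 2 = 0.50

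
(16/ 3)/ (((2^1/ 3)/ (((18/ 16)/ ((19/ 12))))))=5.68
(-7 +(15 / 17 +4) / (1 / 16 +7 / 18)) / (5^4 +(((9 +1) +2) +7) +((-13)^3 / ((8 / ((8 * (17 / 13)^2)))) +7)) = -4217 / 3432130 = -0.00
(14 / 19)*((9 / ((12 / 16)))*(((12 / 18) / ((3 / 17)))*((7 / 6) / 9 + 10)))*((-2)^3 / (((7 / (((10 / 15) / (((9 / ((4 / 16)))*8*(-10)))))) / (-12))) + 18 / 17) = 24737528 / 69255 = 357.19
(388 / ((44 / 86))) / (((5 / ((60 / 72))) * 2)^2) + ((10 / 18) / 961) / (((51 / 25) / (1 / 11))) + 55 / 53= 1179044623 / 187025976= 6.30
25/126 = 0.20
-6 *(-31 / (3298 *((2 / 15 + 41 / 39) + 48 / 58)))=175305 / 6254657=0.03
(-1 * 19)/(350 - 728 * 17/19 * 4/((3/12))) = 361/191366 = 0.00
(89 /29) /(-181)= -89 /5249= -0.02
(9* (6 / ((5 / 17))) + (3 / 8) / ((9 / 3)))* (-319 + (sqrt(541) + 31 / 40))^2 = 1197100958309 / 64000 - 93545421* sqrt(541) / 800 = 15984938.73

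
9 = 9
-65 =-65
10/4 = 5/2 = 2.50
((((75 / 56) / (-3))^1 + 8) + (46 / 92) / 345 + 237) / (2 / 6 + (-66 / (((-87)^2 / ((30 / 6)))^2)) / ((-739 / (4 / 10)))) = 22226068311166593 / 30294572412440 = 733.67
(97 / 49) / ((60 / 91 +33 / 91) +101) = 1261 / 64988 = 0.02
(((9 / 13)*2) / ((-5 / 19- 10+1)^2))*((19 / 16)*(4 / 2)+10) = 29241 / 146432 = 0.20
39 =39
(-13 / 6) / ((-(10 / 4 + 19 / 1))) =13 / 129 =0.10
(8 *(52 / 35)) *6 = 2496 / 35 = 71.31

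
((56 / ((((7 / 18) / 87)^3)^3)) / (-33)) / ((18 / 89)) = -746813316531799779788292139008 / 63412811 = -11777010114435705740726.30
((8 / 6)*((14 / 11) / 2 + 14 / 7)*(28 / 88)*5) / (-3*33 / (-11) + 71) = 203 / 2904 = 0.07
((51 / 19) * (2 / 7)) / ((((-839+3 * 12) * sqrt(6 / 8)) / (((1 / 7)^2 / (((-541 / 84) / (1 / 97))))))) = 816 * sqrt(3) / 39231437861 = 0.00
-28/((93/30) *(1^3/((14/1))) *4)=-980/31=-31.61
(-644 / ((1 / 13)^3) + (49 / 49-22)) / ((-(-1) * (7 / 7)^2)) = -1414889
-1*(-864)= 864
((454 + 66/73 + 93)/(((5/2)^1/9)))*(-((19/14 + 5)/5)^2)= -3188.53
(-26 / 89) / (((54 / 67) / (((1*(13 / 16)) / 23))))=-11323 / 884304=-0.01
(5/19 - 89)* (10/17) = -16860/323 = -52.20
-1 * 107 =-107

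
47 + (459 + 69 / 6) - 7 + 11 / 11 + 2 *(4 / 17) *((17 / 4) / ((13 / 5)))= 13319 / 26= 512.27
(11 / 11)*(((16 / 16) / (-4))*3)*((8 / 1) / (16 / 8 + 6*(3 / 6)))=-6 / 5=-1.20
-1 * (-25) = 25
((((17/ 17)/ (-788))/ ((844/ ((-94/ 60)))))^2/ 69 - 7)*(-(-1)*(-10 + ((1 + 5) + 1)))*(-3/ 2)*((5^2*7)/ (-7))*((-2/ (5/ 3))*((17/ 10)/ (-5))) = 3268706222633204047/ 10173377599232000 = 321.30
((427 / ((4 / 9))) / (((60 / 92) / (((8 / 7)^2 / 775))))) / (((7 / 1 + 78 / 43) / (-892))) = -2583046464 / 10280375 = -251.26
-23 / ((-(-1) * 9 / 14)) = -322 / 9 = -35.78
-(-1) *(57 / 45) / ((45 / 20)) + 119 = 16141 / 135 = 119.56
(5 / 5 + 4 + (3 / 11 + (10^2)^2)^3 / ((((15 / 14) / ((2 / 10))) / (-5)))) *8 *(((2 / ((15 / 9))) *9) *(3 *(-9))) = 72454919806076390064 / 33275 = 2177458145937682.65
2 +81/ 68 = 217/ 68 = 3.19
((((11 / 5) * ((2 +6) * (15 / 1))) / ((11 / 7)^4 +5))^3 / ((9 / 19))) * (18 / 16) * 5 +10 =14002168356424770 / 87587538121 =159864.85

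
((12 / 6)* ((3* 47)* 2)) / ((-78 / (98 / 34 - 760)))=1209874 / 221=5474.54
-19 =-19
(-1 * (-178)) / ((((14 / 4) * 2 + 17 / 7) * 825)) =623 / 27225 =0.02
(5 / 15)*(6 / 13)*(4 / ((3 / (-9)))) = -24 / 13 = -1.85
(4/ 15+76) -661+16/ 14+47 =-56342/ 105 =-536.59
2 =2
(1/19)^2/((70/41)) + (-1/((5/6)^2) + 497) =62614211/126350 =495.56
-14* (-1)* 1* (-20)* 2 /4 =-140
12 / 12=1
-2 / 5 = -0.40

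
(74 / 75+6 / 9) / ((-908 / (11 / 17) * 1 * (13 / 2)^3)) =-2728 / 635866725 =-0.00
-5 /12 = -0.42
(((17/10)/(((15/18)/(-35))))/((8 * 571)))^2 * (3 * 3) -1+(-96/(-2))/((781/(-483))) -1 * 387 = -170172682868179/407420833600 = -417.68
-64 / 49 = -1.31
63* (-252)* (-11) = 174636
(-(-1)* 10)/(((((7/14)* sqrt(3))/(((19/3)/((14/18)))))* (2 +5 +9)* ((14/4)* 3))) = 95* sqrt(3)/294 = 0.56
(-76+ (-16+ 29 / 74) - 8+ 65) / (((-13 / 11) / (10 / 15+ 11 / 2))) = 2167 / 12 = 180.58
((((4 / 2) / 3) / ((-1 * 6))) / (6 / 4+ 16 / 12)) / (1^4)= -2 / 51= -0.04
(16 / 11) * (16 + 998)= 16224 / 11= 1474.91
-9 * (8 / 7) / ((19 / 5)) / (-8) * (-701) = -31545 / 133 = -237.18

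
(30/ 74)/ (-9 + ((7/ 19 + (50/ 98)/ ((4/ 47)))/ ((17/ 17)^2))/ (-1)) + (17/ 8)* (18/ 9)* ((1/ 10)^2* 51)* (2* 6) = 1833473827/ 70562700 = 25.98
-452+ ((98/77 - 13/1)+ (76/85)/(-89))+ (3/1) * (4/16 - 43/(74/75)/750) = -570421543/1231582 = -463.16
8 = 8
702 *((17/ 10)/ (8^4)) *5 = 5967/ 4096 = 1.46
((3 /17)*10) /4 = 15 /34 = 0.44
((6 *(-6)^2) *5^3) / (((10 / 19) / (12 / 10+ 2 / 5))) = 82080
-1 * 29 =-29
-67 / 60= -1.12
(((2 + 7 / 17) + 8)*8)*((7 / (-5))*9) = -89208 / 85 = -1049.51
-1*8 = -8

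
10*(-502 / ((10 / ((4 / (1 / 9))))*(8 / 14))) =-31626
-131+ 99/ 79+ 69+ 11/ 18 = -85513/ 1422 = -60.14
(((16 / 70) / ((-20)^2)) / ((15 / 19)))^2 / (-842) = -361 / 580190625000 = -0.00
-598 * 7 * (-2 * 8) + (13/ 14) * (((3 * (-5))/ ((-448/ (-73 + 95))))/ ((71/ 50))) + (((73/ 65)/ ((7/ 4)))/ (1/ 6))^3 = 14346134031153551/ 214014164000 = 67033.57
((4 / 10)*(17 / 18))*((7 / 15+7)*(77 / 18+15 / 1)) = 330344 / 6075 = 54.38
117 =117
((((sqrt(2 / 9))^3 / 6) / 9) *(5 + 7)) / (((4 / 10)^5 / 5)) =15625 *sqrt(2) / 1944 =11.37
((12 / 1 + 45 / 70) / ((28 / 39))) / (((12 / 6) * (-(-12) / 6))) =6903 / 1568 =4.40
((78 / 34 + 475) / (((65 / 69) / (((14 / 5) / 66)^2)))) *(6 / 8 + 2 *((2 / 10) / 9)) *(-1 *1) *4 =-9144478 / 3155625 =-2.90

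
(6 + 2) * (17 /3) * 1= 136 /3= 45.33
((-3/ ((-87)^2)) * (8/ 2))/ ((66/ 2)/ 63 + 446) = -28/ 7886057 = -0.00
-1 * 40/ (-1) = 40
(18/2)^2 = 81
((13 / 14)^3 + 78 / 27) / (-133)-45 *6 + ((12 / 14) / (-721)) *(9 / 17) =-1553008378955 / 5751278568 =-270.03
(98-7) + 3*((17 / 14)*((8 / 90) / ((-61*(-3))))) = 91.00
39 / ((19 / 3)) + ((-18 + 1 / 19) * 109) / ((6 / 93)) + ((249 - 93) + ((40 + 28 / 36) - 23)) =-10308613 / 342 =-30142.14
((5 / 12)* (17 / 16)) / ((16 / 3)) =85 / 1024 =0.08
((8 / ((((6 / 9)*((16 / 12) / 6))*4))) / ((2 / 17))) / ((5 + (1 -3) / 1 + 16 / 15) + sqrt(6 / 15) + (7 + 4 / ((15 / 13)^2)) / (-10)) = 3562471125 / 91142402 -116184375*sqrt(10) / 45571201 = 31.02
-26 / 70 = -13 / 35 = -0.37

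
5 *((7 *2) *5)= 350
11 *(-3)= -33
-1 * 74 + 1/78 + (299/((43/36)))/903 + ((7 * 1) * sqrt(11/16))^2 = -323238709/8076432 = -40.02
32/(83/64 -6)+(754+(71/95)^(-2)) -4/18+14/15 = 51189600107/68280345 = 749.70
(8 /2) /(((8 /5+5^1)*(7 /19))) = 380 /231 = 1.65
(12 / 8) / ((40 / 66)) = 99 / 40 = 2.48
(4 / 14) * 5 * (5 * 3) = 150 / 7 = 21.43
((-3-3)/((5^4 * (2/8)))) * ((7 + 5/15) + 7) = -344/625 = -0.55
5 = 5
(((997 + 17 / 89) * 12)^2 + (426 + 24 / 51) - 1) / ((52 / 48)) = 231382587511116 / 1750541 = 132177759.62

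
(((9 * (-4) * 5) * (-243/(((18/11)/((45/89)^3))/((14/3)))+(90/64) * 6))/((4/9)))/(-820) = -74133077985/1849838656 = -40.08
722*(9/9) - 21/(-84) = 2889/4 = 722.25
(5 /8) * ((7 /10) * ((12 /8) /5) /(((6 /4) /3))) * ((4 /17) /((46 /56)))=147 /1955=0.08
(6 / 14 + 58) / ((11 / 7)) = 409 / 11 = 37.18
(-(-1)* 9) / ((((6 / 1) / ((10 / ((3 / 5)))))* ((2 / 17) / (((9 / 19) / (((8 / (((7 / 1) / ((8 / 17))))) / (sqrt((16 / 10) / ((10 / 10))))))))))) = 91035* sqrt(10) / 1216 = 236.74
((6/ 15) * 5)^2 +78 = 82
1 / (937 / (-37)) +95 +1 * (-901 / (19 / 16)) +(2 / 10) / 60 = -3545145197 / 5340900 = -663.77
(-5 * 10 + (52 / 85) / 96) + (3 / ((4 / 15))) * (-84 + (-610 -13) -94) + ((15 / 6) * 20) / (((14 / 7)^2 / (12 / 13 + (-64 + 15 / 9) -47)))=-92080727 / 8840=-10416.37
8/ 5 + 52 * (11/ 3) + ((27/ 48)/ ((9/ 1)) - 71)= 29119/ 240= 121.33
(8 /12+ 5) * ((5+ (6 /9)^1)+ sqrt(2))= 17 * sqrt(2) /3+ 289 /9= 40.12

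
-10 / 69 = -0.14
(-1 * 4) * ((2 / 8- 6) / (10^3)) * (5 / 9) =23 / 1800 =0.01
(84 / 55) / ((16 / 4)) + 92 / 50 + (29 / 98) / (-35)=417551 / 188650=2.21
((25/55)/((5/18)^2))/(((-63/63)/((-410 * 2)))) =4830.55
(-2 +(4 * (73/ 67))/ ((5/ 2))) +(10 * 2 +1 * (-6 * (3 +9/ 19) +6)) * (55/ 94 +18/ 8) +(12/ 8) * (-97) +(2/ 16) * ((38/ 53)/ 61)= -507307015851/ 3868672460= -131.13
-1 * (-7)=7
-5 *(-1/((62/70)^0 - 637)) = -5/636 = -0.01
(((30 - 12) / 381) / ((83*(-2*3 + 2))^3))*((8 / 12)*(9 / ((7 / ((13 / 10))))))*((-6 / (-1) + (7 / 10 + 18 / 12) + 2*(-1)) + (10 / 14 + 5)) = -48789 / 2846584400800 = -0.00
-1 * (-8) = 8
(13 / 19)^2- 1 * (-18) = 6667 / 361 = 18.47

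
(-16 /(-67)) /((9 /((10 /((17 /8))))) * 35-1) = 256 /70685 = 0.00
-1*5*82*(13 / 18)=-2665 / 9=-296.11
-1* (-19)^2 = -361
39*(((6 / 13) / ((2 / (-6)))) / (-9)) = 6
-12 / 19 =-0.63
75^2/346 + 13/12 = 35999/2076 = 17.34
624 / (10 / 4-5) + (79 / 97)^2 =-11711227 / 47045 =-248.94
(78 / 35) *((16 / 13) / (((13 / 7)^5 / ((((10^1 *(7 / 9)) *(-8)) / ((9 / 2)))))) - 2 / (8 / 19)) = -8633184811 / 701743770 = -12.30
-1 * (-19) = 19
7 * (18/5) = 126/5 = 25.20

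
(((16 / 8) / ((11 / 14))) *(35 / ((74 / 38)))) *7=130340 / 407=320.25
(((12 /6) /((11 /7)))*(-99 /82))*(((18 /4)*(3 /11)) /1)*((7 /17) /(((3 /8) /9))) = -142884 /7667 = -18.64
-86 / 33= -2.61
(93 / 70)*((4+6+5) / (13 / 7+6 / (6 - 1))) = 1395 / 214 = 6.52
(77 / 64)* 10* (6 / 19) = 1155 / 304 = 3.80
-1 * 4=-4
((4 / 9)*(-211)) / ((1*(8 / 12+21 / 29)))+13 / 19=-460325 / 6897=-66.74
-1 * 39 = -39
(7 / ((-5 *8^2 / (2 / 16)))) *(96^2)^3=-10701766656 / 5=-2140353331.20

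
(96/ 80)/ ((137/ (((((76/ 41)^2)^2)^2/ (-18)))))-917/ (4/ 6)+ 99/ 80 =-360822651713278734487/ 262544341533498480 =-1374.33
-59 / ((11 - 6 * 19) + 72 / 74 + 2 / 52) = 56758 / 98113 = 0.58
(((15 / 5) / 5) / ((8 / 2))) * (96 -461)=-219 / 4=-54.75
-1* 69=-69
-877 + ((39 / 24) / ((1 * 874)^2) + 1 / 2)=-5356298499 / 6111008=-876.50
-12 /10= -6 /5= -1.20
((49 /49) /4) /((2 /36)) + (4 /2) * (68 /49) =713 /98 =7.28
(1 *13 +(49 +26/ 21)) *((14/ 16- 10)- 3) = -16102/ 21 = -766.76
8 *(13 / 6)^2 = 338 / 9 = 37.56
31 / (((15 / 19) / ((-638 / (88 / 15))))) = -17081 / 4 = -4270.25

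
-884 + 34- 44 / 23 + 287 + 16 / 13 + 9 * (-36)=-265417 / 299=-887.68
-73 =-73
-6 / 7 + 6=5.14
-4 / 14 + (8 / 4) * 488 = 975.71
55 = 55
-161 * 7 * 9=-10143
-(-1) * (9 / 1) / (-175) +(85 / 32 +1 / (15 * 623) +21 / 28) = 5016289 / 1495200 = 3.35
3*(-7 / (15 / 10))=-14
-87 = -87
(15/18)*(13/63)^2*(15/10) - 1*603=-9572383/15876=-602.95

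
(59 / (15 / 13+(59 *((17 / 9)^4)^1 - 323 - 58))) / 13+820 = 25963546079 / 31662389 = 820.01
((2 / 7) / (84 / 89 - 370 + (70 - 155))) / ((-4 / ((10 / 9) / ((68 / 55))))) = 24475 / 173120724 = 0.00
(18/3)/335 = 6/335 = 0.02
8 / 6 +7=25 / 3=8.33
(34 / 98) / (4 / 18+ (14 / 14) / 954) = 5406 / 3479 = 1.55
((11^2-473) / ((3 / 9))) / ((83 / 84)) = -88704 / 83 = -1068.72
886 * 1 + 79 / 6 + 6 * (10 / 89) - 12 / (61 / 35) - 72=26741807 / 32574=820.96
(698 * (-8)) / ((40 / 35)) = -4886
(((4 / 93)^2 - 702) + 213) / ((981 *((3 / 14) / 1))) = -59210830 / 25454007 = -2.33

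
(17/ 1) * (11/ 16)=187/ 16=11.69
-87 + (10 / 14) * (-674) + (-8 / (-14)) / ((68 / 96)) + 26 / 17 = -67365 / 119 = -566.09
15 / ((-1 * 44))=-15 / 44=-0.34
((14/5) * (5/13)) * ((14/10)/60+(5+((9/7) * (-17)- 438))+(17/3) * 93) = 151549/1950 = 77.72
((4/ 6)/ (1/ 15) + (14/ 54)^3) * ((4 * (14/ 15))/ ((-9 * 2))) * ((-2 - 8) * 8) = 166.22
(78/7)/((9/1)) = 26/21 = 1.24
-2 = -2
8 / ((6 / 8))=10.67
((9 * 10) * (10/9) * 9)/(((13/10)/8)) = 72000/13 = 5538.46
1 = 1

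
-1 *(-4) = 4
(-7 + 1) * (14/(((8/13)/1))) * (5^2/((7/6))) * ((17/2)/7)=-49725/14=-3551.79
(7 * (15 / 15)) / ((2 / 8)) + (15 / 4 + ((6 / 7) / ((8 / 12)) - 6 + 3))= 841 / 28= 30.04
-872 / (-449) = 1.94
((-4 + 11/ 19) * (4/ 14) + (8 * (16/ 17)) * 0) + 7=801/ 133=6.02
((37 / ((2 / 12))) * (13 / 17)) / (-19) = -2886 / 323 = -8.93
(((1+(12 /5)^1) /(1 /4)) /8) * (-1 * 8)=-68 /5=-13.60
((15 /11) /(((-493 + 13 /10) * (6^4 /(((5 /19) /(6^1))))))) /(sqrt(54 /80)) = -125 * sqrt(30) /5993272296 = -0.00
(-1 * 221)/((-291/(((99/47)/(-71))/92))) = -7293/29779388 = -0.00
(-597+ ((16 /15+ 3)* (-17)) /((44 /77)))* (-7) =301553 /60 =5025.88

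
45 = 45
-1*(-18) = 18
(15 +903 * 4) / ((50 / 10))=3627 / 5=725.40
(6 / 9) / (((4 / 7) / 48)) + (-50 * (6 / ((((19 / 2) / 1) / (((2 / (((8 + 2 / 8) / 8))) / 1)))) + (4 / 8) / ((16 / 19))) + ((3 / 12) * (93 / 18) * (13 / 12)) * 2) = -60442 / 1881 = -32.13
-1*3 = -3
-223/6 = -37.17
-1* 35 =-35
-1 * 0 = 0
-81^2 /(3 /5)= -10935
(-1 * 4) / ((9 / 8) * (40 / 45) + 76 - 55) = -2 / 11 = -0.18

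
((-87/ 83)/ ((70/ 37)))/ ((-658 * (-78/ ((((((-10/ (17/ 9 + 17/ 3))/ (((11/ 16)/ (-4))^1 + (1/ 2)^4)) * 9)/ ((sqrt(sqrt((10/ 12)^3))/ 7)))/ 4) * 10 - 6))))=-0.02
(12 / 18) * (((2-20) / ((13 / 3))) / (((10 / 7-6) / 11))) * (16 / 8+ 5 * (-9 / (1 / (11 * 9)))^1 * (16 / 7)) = -67839.75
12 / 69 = 4 / 23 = 0.17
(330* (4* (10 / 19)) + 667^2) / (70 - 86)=-8466091 / 304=-27848.98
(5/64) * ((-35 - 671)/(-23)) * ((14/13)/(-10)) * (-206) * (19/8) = 4835747/38272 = 126.35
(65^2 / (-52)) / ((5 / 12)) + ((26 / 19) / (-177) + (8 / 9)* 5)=-1922593 / 10089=-190.56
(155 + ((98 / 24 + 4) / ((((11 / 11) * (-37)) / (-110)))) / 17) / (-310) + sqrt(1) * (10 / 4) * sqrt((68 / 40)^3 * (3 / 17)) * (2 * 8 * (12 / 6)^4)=-118061 / 233988 + 544 * sqrt(30) / 5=595.42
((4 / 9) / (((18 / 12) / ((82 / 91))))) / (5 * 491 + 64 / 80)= 3280 / 30169503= 0.00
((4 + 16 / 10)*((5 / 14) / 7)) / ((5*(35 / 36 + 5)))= 72 / 7525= 0.01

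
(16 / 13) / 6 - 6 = -226 / 39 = -5.79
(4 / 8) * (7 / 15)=7 / 30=0.23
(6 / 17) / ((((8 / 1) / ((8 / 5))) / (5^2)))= 30 / 17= 1.76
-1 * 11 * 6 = -66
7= 7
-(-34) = 34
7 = 7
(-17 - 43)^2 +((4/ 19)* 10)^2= 1301200/ 361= 3604.43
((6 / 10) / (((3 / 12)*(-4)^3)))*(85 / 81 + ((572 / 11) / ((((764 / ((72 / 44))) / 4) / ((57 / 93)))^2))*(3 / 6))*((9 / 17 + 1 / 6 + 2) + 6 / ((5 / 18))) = -0.96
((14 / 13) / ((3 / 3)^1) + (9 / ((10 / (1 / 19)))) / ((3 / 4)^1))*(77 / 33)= 9856 / 3705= 2.66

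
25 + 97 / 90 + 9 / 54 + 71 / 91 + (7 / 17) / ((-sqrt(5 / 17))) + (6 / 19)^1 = 2127224 / 77805 - 7 * sqrt(85) / 85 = 26.58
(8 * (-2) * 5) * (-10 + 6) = 320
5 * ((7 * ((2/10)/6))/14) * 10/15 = 1/18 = 0.06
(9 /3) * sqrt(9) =9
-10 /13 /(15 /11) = -22 /39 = -0.56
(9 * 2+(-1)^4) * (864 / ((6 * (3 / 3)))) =2736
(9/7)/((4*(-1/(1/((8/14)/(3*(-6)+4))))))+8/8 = 71/8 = 8.88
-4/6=-2/3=-0.67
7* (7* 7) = 343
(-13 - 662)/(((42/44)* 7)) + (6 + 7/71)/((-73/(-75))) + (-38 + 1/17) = -572906490/4317439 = -132.70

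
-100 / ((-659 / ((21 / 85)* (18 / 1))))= 7560 / 11203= 0.67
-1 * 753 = -753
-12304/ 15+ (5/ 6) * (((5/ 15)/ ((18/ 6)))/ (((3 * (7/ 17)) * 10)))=-9301739/ 11340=-820.26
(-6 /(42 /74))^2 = 5476 /49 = 111.76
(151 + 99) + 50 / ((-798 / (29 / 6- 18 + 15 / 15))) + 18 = 643417 / 2394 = 268.76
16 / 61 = 0.26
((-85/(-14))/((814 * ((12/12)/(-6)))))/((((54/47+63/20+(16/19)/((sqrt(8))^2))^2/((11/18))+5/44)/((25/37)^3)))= -317733585937500/733155941766061933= -0.00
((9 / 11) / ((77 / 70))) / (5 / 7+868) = 0.00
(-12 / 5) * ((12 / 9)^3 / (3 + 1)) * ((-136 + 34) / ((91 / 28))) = 8704 / 195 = 44.64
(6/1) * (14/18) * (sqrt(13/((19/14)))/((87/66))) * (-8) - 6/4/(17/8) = -2464 * sqrt(3458)/1653 - 12/17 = -88.36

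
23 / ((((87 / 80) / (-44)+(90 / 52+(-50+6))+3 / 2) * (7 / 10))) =-10524800 / 13067117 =-0.81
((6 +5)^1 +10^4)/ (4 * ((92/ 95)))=951045/ 368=2584.36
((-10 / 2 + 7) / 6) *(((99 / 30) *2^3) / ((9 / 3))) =44 / 15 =2.93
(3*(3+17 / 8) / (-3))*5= -205 / 8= -25.62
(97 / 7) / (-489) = -97 / 3423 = -0.03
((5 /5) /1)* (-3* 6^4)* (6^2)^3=-181398528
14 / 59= 0.24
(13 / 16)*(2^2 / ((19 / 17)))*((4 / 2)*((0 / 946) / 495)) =0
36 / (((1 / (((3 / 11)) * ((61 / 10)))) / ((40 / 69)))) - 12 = 5748 / 253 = 22.72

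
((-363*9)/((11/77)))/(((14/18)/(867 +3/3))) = -25521804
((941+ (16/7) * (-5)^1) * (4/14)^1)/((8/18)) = 58563/98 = 597.58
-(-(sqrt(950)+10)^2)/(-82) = -525/41-50* sqrt(38)/41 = -20.32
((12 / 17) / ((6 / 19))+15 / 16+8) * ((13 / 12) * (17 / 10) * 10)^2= 2910349 / 768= 3789.52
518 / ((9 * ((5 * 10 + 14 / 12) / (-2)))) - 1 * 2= -4.25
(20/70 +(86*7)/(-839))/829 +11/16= 53515311/77899472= 0.69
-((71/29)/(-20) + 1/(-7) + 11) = -43583/4060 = -10.73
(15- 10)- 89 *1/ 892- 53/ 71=263065/ 63332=4.15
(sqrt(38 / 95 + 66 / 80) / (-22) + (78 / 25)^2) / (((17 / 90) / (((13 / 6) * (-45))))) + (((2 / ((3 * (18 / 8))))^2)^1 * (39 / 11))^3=-40784072641173628 / 8116817967225 + 12285 * sqrt(10) / 1496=-4998.67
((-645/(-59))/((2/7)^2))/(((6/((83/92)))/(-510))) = -222973275/21712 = -10269.59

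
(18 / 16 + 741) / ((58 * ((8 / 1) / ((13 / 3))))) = 25727 / 3712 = 6.93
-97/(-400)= 97/400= 0.24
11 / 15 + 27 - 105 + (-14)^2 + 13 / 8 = 14443 / 120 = 120.36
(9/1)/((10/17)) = 153/10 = 15.30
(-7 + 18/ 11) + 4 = -15/ 11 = -1.36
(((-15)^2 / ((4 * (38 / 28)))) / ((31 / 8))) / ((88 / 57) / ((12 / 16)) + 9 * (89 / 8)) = 453600 / 4333397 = 0.10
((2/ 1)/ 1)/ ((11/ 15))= 30/ 11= 2.73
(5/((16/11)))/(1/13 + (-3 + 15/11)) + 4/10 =-1.80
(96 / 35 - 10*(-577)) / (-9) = -202046 / 315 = -641.42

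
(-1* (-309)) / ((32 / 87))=26883 / 32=840.09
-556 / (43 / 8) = -4448 / 43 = -103.44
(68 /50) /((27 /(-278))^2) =2627656 /18225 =144.18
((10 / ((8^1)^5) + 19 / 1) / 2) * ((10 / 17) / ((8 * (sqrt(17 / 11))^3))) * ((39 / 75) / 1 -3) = -106153641 * sqrt(187) / 1609891840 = -0.90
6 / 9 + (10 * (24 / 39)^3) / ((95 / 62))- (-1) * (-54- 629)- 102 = -98030815 / 125229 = -782.81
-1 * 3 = -3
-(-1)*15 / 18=5 / 6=0.83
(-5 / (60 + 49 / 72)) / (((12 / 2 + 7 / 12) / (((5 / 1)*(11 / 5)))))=-47520 / 345151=-0.14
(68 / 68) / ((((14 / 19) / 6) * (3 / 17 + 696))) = 323 / 27615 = 0.01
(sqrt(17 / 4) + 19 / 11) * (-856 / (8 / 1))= -107 * sqrt(17) / 2 - 2033 / 11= -405.40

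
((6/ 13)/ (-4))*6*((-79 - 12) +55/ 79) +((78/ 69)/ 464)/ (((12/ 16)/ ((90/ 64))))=2741025993/ 43840576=62.52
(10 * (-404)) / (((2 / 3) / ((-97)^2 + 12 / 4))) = -57036720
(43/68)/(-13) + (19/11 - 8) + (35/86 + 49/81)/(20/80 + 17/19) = -5.44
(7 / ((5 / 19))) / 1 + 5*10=383 / 5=76.60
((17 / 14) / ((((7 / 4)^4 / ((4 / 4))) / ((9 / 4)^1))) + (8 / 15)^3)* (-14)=-50258368 / 8103375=-6.20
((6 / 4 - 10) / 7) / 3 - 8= -353 / 42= -8.40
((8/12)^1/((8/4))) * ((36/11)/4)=3/11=0.27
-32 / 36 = -8 / 9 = -0.89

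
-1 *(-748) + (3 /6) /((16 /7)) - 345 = 12903 /32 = 403.22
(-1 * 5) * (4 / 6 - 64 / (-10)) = -106 / 3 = -35.33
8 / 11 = 0.73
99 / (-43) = -99 / 43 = -2.30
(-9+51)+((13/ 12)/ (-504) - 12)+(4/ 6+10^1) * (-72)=-4463437/ 6048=-738.00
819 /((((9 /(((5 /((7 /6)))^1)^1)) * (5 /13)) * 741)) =26 /19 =1.37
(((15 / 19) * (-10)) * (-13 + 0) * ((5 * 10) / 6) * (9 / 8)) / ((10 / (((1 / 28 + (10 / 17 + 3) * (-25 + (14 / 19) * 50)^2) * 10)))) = 6323384705625 / 13059536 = 484196.74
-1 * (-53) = 53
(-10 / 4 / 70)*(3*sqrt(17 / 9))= -sqrt(17) / 28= -0.15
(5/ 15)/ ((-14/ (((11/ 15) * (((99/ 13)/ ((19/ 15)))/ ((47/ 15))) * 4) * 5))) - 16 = -1354658/ 81263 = -16.67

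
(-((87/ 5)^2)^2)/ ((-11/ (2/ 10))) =57289761/ 34375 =1666.61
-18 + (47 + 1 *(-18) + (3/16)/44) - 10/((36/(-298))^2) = -38446253/57024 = -674.21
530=530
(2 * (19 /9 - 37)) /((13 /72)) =-5024 /13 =-386.46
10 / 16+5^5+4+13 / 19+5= 476567 / 152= 3135.31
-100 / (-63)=100 / 63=1.59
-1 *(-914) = 914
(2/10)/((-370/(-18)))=9/925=0.01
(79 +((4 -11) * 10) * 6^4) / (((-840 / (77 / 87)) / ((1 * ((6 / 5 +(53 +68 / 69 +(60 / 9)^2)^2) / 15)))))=2069838212314169 / 33550767000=61692.72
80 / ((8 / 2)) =20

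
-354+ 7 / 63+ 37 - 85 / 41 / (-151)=-316.88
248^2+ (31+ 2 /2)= 61536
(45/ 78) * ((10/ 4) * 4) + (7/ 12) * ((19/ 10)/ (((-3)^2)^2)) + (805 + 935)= 220597129/ 126360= 1745.78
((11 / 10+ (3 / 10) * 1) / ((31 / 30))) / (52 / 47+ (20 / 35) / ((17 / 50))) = 39151 / 80538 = 0.49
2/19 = 0.11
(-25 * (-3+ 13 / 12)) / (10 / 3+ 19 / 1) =575 / 268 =2.15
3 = 3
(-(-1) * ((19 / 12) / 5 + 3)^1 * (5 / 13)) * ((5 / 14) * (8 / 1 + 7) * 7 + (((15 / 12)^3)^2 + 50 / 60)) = 53.77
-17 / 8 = -2.12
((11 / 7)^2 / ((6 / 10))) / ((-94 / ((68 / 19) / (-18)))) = 10285 / 1181439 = 0.01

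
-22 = -22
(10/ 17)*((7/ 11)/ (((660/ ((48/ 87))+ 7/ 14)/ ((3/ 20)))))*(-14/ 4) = -147/ 895169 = -0.00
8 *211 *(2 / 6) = 1688 / 3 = 562.67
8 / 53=0.15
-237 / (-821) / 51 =79 / 13957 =0.01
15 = 15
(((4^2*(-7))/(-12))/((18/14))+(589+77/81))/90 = 24187/3645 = 6.64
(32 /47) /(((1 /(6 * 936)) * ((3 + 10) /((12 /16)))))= 10368 /47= 220.60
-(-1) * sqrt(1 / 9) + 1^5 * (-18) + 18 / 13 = -635 / 39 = -16.28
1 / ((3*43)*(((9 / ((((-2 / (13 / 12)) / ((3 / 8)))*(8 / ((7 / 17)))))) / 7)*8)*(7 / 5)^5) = -3400000 / 253668051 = -0.01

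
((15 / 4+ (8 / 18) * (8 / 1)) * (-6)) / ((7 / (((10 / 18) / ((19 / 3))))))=-1315 / 2394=-0.55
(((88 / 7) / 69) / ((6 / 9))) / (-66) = -2 / 483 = -0.00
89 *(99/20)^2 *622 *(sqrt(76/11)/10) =24661989 *sqrt(209)/1000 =356534.24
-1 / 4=-0.25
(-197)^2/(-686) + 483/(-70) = -108856/1715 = -63.47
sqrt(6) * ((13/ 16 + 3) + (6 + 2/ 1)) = 189 * sqrt(6)/ 16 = 28.93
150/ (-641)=-150/ 641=-0.23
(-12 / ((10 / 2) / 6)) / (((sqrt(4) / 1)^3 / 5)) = -9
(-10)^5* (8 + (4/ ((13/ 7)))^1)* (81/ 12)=-89100000/ 13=-6853846.15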